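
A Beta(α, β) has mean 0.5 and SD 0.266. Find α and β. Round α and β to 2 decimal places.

σ² = 0.266² = 0.070756.
With s = α+β, Var = μ(1−μ)/(s+1), so s+1 = (0.5×0.5)/0.070756 = 3.5333 and s = 2.5333.
α = μs = 1.27, β = (1−μ)s = 1.27.

α = 1.27, β = 1.27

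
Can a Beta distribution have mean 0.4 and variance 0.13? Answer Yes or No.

A Beta with mean μ has variance μ(1−μ)/(α+β+1) < μ(1−μ).
Here μ(1−μ) = 0.4×0.6 = 0.24, and 0.13 < 0.24.

Yes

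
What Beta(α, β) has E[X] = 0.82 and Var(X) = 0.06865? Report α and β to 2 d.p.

α = 0.94, β = 0.21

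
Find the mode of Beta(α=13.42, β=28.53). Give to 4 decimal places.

0.3109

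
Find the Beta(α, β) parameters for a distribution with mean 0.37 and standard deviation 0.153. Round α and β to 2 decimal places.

α = 3.31, β = 5.64

Variance = 0.153² = 0.023409. The moment-matching identity α+β = μ(1−μ)/Var − 1 gives
α+β = 0.2331/0.023409 − 1 = 8.9577, so α = μ·8.9577 = 3.31 and β = (1−μ)·8.9577 = 5.64.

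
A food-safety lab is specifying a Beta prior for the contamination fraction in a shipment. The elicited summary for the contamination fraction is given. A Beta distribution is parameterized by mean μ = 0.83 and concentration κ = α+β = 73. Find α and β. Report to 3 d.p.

α = 60.590, β = 12.410

α = μκ = 0.83×73 = 60.590 and β = (1−μ)κ = 0.17×73 = 12.410.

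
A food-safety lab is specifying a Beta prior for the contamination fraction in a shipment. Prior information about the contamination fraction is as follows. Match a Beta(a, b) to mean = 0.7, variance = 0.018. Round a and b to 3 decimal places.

a = 7.467, b = 3.200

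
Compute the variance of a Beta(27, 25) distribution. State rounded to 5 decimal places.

0.00471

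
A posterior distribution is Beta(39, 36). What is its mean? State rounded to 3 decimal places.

0.520

E[X] = α/(α+β) = 39/75 = 0.520.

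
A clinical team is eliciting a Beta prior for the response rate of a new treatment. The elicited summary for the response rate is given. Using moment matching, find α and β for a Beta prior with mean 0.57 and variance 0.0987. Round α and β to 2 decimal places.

α = 0.85, β = 0.64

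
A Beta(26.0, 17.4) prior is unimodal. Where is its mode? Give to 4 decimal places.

0.6039

The density x^(α−1)(1−x)^(β−1) is maximised at (α−1)/(α+β−2) = 25.0/41.4 = 0.6039.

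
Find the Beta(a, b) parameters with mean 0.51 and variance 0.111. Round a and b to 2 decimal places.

Let s = a+b. The Beta variance is μ(1−μ)/(s+1).
So s+1 = μ(1−μ)/σ² = (0.51×0.49)/0.111 = 0.2499/0.111 = 2.2514, giving s = 1.2514.
Then a = μs = 0.51×1.2514 = 0.64 and b = (1−μ)s = 0.49×1.2514 = 0.61.

a = 0.64, b = 0.61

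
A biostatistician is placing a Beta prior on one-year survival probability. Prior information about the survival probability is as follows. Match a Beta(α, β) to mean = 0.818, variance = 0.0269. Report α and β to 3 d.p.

α = 3.709, β = 0.825

Let s = α+β. The Beta variance is μ(1−μ)/(s+1).
So s+1 = μ(1−μ)/σ² = (0.818×0.182)/0.0269 = 0.148876/0.0269 = 5.5344, giving s = 4.5344.
Then α = μs = 0.818×4.5344 = 3.709 and β = (1−μ)s = 0.182×4.5344 = 0.825.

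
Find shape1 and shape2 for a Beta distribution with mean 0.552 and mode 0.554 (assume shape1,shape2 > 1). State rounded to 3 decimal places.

With s = shape1+shape2: μ = shape1/s and mode = (shape1−1)/(s−2). Eliminating shape1 = μs,
μs − 1 = m(s−2) ⇒ s(μ−m) = 1−2m ⇒ s = -0.108/-0.002 = 54.0000.
So shape1 = μs = 29.808, shape2 = (1−μ)s = 24.192.

shape1 = 29.808, shape2 = 24.192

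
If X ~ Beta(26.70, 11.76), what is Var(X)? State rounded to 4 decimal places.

0.0054

α+β = 38.46 and αβ = 313.9920, so Var = αβ/[(α+β)²(α+β+1)] = 313.9920/58368.111336 = 0.0054.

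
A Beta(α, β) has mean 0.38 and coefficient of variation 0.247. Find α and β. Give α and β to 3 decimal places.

α = 9.782, β = 15.961

Var = (CV·μ)² = (0.247×0.38)² = 0.008810.
α+β = μ(1−μ)/Var − 1 = 0.2356/0.008810 − 1 = 25.7433.
Thus α = 0.38·25.7433 = 9.782 and β = 0.62·25.7433 = 15.961.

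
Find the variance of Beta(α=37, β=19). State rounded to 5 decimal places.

0.00393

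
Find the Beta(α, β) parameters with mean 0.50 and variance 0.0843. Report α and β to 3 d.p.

α = 0.983, β = 0.983

Write ν = α+β; then α = μν and Var = μ(1−μ)/(ν+1).
ν = μ(1−μ)/Var − 1 = 0.2500/0.0843 − 1 = 1.9656.
α = 0.50·1.9656 = 0.983, β = 0.50·1.9656 = 0.983.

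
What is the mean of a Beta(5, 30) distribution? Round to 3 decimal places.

E[X] = α/(α+β) = 5/35 = 0.143.

0.143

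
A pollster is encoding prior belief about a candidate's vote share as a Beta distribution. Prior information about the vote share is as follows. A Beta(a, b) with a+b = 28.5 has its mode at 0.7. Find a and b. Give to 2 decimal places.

Mode = (a−1)/(κ−2) with κ = a+b, so a−1 = 0.7·26.5 = 18.55.
a = 19.55; b = κ − a = 8.95.

a = 19.55, b = 8.95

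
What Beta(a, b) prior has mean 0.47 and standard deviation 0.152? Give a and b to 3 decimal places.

a = 4.597, b = 5.184

First σ² = 0.023104. Setting a = μn, b = (1−μ)n with n = a+b,
μ(1−μ)/(n+1) = 0.023104 ⇒ n+1 = 0.2491/0.023104 = 10.7817 ⇒ n = 9.7817.
Hence a = 0.47×9.7817 = 4.597, b = 0.53×9.7817 = 5.184.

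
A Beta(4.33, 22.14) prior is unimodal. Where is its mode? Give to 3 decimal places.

0.136

The density x^(α−1)(1−x)^(β−1) is maximised at (α−1)/(α+β−2) = 3.33/24.47 = 0.136.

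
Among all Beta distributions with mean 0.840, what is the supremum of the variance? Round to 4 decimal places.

For fixed mean μ the Beta variance is μ(1−μ)/(α+β+1), increasing as α+β decreases.
Its least upper bound (not attained) is μ(1−μ) = 0.840·0.160 = 0.1344.

0.1344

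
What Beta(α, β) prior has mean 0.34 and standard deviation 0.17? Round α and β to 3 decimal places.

σ² = 0.17² = 0.0289.
With s = α+β, Var = μ(1−μ)/(s+1), so s+1 = (0.34×0.66)/0.0289 = 7.7647 and s = 6.7647.
α = μs = 2.300, β = (1−μ)s = 4.465.

α = 2.300, β = 4.465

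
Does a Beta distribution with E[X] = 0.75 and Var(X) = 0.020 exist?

The Beta variance bound is σ² < μ(1−μ).
Here μ(1−μ) = 0.75×0.25 = 0.1875, and 0.020 < 0.1875.

Yes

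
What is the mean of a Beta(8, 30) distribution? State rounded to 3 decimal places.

0.211

The Beta mean is α/(α+β) = 8/(8+30) = 0.211.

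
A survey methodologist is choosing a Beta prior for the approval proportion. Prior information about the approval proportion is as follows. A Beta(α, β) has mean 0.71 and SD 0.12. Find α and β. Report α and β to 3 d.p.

α = 9.442, β = 3.857

σ² = 0.12² = 0.0144.
With s = α+β, Var = μ(1−μ)/(s+1), so s+1 = (0.71×0.29)/0.0144 = 14.2986 and s = 13.2986.
α = μs = 9.442, β = (1−μ)s = 3.857.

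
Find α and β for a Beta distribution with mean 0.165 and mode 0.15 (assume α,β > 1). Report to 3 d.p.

Let s = α+β. Mean gives α = μs = 0.165s; mode gives (α−1)/(s−2) = 0.15.
Substituting: 0.165s − 1 = 0.15(s−2) = 0.15s − 0.30, so 0.015s = 0.70 and s = 46.6667.
Then α = 0.165×46.6667 = 7.700 and β = s−α = 38.967.

α = 7.700, β = 38.967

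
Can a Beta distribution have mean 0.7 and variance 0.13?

Yes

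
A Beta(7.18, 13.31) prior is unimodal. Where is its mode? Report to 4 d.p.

0.3342

The density x^(α−1)(1−x)^(β−1) is maximised at (α−1)/(α+β−2) = 6.18/18.49 = 0.3342.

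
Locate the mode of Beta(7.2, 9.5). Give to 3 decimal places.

With α,β > 1, mode = (α−1)/(α+β−2) = 6.2/14.7 = 0.422.

0.422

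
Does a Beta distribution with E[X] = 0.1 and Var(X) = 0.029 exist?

For any Beta, Var(X) < E[X]·(1−E[X]).
Here μ(1−μ) = 0.1×0.9 = 0.09, and 0.029 < 0.09.

Yes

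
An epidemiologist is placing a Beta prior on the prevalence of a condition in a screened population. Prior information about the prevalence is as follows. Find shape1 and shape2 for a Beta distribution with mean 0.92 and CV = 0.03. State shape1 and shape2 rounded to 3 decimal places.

σ = CV·μ = 0.03×0.92 = 0.02760, so σ² = 0.000762.
s+1 = μ(1−μ)/σ² = 0.0736/0.000762 = 96.6184, so s = shape1+shape2 = 95.6184.
shape1 = μs = 87.969, shape2 = (1−μ)s = 7.649.

shape1 = 87.969, shape2 = 7.649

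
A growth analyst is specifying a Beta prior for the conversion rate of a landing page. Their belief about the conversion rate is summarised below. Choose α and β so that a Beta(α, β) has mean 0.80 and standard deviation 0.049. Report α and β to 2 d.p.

α = 52.51, β = 13.13

First σ² = 0.002401. Setting α = μn, β = (1−μ)n with n = α+β,
μ(1−μ)/(n+1) = 0.002401 ⇒ n+1 = 0.1600/0.002401 = 66.6389 ⇒ n = 65.6389.
Hence α = 0.80×65.6389 = 52.51, β = 0.20×65.6389 = 13.13.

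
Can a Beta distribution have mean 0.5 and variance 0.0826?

Yes

For any Beta, Var(X) < E[X]·(1−E[X]).
Here μ(1−μ) = 0.5×0.5 = 0.25, and 0.0826 < 0.25.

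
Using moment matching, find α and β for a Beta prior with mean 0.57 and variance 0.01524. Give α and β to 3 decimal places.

α = 8.597, β = 6.486

Let s = α+β. The Beta variance is μ(1−μ)/(s+1).
So s+1 = μ(1−μ)/σ² = (0.57×0.43)/0.01524 = 0.2451/0.01524 = 16.0827, giving s = 15.0827.
Then α = μs = 0.57×15.0827 = 8.597 and β = (1−μ)s = 0.43×15.0827 = 6.486.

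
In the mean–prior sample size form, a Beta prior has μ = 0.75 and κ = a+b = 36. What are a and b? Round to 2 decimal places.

a = 27.00, b = 9.00

Split κ in proportion μ : (1−μ): a = 0.75·36 = 27.00, b = 36 − 27.00 = 9.00.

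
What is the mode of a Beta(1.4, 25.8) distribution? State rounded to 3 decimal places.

With α,β > 1, mode = (α−1)/(α+β−2) = 0.4/25.2 = 0.016.

0.016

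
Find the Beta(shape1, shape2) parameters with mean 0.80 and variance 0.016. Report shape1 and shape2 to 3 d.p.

Write ν = shape1+shape2; then shape1 = μν and Var = μ(1−μ)/(ν+1).
ν = μ(1−μ)/Var − 1 = 0.1600/0.016 − 1 = 9.0000.
shape1 = 0.80·9.0000 = 7.200, shape2 = 0.20·9.0000 = 1.800.

shape1 = 7.200, shape2 = 1.800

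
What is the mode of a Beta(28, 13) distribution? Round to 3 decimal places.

0.692

With α,β > 1, mode = (α−1)/(α+β−2) = 27/39 = 0.692.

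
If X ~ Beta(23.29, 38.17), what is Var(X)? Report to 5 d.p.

μ = 23.29/61.46 = 0.378946; Var = μ(1−μ)/(α+β+1) = 0.2353458/62.46 = 0.00377.

0.00377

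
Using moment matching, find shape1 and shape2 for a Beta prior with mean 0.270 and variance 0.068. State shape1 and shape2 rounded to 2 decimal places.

shape1 = 0.51, shape2 = 1.39

Let s = shape1+shape2. The Beta variance is μ(1−μ)/(s+1).
So s+1 = μ(1−μ)/σ² = (0.270×0.730)/0.068 = 0.197100/0.068 = 2.8985, giving s = 1.8985.
Then shape1 = μs = 0.270×1.8985 = 0.51 and shape2 = (1−μ)s = 0.730×1.8985 = 1.39.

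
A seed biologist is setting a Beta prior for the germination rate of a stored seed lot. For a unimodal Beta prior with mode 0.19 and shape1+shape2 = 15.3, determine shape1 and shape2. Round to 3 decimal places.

Mode = (shape1−1)/(κ−2) with κ = shape1+shape2, so shape1−1 = 0.19·13.3 = 2.527.
shape1 = 3.527; shape2 = κ − shape1 = 11.773.

shape1 = 3.527, shape2 = 11.773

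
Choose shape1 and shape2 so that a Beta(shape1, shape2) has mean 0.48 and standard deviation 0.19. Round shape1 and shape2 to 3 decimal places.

Variance = 0.19² = 0.0361. The moment-matching identity shape1+shape2 = μ(1−μ)/Var − 1 gives
shape1+shape2 = 0.2496/0.0361 − 1 = 5.9141, so shape1 = μ·5.9141 = 2.839 and shape2 = (1−μ)·5.9141 = 3.075.

shape1 = 2.839, shape2 = 3.075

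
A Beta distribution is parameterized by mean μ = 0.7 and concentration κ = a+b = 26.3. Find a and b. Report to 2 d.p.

a = 18.41, b = 7.89

Split κ in proportion μ : (1−μ): a = 0.7·26.3 = 18.41, b = 26.3 − 18.41 = 7.89.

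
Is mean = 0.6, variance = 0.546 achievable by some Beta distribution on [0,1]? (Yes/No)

For any Beta, Var(X) < E[X]·(1−E[X]).
Here μ(1−μ) = 0.6×0.4 = 0.24, and 0.546 ≥ 0.24.

No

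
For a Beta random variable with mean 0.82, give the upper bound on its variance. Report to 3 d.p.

For fixed mean μ the Beta variance is μ(1−μ)/(α+β+1), increasing as α+β decreases.
Its least upper bound (not attained) is μ(1−μ) = 0.82·0.18 = 0.148.

0.148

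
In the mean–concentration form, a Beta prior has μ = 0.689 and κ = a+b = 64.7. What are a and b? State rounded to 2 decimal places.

Split κ in proportion μ : (1−μ): a = 0.689·64.7 = 44.58, b = 64.7 − 44.58 = 20.12.

a = 44.58, b = 20.12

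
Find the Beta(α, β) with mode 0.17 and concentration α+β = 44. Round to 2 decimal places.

α = 8.14, β = 35.86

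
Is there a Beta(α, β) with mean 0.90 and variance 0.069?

Yes

The Beta variance bound is σ² < μ(1−μ).
Here μ(1−μ) = 0.90×0.10 = 0.0900, and 0.069 < 0.0900.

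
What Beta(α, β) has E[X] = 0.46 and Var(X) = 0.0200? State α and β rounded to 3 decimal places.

By moment matching, α+β = μ(1−μ)/σ² − 1 = (0.46·0.54)/0.0200 − 1 = 12.4200 − 1 = 11.4200.
Since α/(α+β) = μ, α = 0.46·11.4200 = 5.253 and β = 0.54·11.4200 = 6.167.

α = 5.253, β = 6.167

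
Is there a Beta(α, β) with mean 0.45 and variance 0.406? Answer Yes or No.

For any Beta, Var(X) < E[X]·(1−E[X]).
Here μ(1−μ) = 0.45×0.55 = 0.2475, and 0.406 ≥ 0.2475.

No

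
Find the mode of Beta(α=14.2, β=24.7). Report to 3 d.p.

0.358

With α,β > 1, mode = (α−1)/(α+β−2) = 13.2/36.9 = 0.358.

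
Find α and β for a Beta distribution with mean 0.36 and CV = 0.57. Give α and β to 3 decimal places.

α = 1.610, β = 2.862

σ = CV·μ = 0.57×0.36 = 0.20520, so σ² = 0.042107.
s+1 = μ(1−μ)/σ² = 0.2304/0.042107 = 5.4718, so s = α+β = 4.4718.
α = μs = 1.610, β = (1−μ)s = 2.862.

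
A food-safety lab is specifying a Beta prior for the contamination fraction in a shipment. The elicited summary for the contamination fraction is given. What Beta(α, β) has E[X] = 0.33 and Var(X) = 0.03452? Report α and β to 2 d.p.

α = 1.78, β = 3.62

Write ν = α+β; then α = μν and Var = μ(1−μ)/(ν+1).
ν = μ(1−μ)/Var − 1 = 0.2211/0.03452 − 1 = 5.4050.
α = 0.33·5.4050 = 1.78, β = 0.67·5.4050 = 3.62.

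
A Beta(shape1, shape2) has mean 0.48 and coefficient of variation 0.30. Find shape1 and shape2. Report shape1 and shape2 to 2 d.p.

shape1 = 5.30, shape2 = 5.74

σ = CV·μ = 0.30×0.48 = 0.14400, so σ² = 0.020736.
s+1 = μ(1−μ)/σ² = 0.2496/0.020736 = 12.0370, so s = shape1+shape2 = 11.0370.
shape1 = μs = 5.30, shape2 = (1−μ)s = 5.74.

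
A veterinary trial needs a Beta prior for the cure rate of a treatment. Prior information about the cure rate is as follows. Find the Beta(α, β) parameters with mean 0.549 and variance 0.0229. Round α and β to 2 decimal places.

α = 5.39, β = 4.43

Write ν = α+β; then α = μν and Var = μ(1−μ)/(ν+1).
ν = μ(1−μ)/Var − 1 = 0.247599/0.0229 − 1 = 9.8122.
α = 0.549·9.8122 = 5.39, β = 0.451·9.8122 = 4.43.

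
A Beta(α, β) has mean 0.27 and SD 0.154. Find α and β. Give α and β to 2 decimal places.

α = 1.97, β = 5.34

First σ² = 0.023716. Setting α = μn, β = (1−μ)n with n = α+β,
μ(1−μ)/(n+1) = 0.023716 ⇒ n+1 = 0.1971/0.023716 = 8.3108 ⇒ n = 7.3108.
Hence α = 0.27×7.3108 = 1.97, β = 0.73×7.3108 = 5.34.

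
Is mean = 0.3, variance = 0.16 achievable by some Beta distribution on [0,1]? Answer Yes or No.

Yes

A Beta with mean μ has variance μ(1−μ)/(α+β+1) < μ(1−μ).
Here μ(1−μ) = 0.3×0.7 = 0.21, and 0.16 < 0.21.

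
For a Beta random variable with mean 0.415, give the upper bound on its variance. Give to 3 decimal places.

0.243

Var = μ(1−μ)/(α+β+1), which approaches μ(1−μ) as α+β → 0.
So the supremum is μ(1−μ) = 0.415×0.585 = 0.243.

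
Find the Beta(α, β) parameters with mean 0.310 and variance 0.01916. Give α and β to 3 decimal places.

By moment matching, α+β = μ(1−μ)/σ² − 1 = (0.310·0.690)/0.01916 − 1 = 11.1639 − 1 = 10.1639.
Since α/(α+β) = μ, α = 0.310·10.1639 = 3.151 and β = 0.690·10.1639 = 7.013.

α = 3.151, β = 7.013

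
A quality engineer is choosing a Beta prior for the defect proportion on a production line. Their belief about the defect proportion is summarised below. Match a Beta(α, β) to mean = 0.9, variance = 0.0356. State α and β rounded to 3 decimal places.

Write ν = α+β; then α = μν and Var = μ(1−μ)/(ν+1).
ν = μ(1−μ)/Var − 1 = 0.09/0.0356 − 1 = 1.5281.
α = 0.9·1.5281 = 1.375, β = 0.1·1.5281 = 0.153.

α = 1.375, β = 0.153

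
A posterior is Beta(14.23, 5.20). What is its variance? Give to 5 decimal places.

0.00959

μ = 14.23/19.43 = 0.732373; Var = μ(1−μ)/(α+β+1) = 0.1960030/20.43 = 0.00959.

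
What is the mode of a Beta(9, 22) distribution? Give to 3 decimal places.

0.276

The density x^(α−1)(1−x)^(β−1) is maximised at (α−1)/(α+β−2) = 8/29 = 0.276.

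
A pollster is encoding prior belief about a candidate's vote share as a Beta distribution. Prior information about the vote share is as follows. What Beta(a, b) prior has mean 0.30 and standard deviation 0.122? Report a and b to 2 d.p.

a = 3.93, b = 9.18

First σ² = 0.014884. Setting a = μn, b = (1−μ)n with n = a+b,
μ(1−μ)/(n+1) = 0.014884 ⇒ n+1 = 0.2100/0.014884 = 14.1091 ⇒ n = 13.1091.
Hence a = 0.30×13.1091 = 3.93, b = 0.70×13.1091 = 9.18.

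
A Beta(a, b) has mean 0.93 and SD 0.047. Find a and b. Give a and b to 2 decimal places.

a = 26.48, b = 1.99

First σ² = 0.002209. Setting a = μn, b = (1−μ)n with n = a+b,
μ(1−μ)/(n+1) = 0.002209 ⇒ n+1 = 0.0651/0.002209 = 29.4703 ⇒ n = 28.4703.
Hence a = 0.93×28.4703 = 26.48, b = 0.07×28.4703 = 1.99.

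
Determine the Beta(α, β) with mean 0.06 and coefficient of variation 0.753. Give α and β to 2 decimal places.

α = 1.60, β = 25.03

Var = (CV·μ)² = (0.753×0.06)² = 0.002041.
α+β = μ(1−μ)/Var − 1 = 0.0564/0.002041 − 1 = 26.6304.
Thus α = 0.06·26.6304 = 1.60 and β = 0.94·26.6304 = 25.03.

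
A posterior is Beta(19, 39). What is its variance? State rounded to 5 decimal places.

0.00373

α+β = 58 and αβ = 741, so Var = αβ/[(α+β)²(α+β+1)] = 741/198476 = 0.00373.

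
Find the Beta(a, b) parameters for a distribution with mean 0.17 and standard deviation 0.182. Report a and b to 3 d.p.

σ² = 0.182² = 0.033124.
With s = a+b, Var = μ(1−μ)/(s+1), so s+1 = (0.17×0.83)/0.033124 = 4.2598 and s = 3.2598.
a = μs = 0.554, b = (1−μ)s = 2.706.

a = 0.554, b = 2.706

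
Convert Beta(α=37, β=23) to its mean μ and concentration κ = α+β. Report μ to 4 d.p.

μ = 0.6167, κ = 60

κ = α+β = 37+23 = 60; μ = α/κ = 37/60 = 0.6167.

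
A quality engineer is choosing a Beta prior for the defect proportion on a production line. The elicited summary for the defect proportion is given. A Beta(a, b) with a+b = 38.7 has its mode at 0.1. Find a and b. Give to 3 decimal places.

a = 4.670, b = 34.030

Since the density peak of Beta(a,b) is at (a−1)/(a+b−2),
a = 1 + 0.1(38.7−2) = 4.670 and b = 38.7 − 4.670 = 34.030.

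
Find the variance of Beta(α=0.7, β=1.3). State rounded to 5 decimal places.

0.07583

α+β = 2.0 and αβ = 0.91, so Var = αβ/[(α+β)²(α+β+1)] = 0.91/12.000 = 0.07583.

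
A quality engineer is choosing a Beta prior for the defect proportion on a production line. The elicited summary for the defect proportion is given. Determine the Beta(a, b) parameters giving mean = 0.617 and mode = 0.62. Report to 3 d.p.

a = 49.360, b = 30.640

Let s = a+b. Mean gives a = μs = 0.617s; mode gives (a−1)/(s−2) = 0.62.
Substituting: 0.617s − 1 = 0.62(s−2) = 0.62s − 1.24, so -0.003s = -0.24 and s = 80.0000.
Then a = 0.617×80.0000 = 49.360 and b = s−a = 30.640.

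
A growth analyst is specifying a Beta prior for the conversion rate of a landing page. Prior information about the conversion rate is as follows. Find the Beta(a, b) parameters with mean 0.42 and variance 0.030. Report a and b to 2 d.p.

Write ν = a+b; then a = μν and Var = μ(1−μ)/(ν+1).
ν = μ(1−μ)/Var − 1 = 0.2436/0.030 − 1 = 7.1200.
a = 0.42·7.1200 = 2.99, b = 0.58·7.1200 = 4.13.

a = 2.99, b = 4.13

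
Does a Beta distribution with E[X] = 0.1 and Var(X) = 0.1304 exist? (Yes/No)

No

The Beta variance bound is σ² < μ(1−μ).
Here μ(1−μ) = 0.1×0.9 = 0.09, and 0.1304 ≥ 0.09.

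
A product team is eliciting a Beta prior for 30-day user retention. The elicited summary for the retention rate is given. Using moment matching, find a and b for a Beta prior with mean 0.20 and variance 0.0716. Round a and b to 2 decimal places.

a = 0.25, b = 0.99

Write ν = a+b; then a = μν and Var = μ(1−μ)/(ν+1).
ν = μ(1−μ)/Var − 1 = 0.1600/0.0716 − 1 = 1.2346.
a = 0.20·1.2346 = 0.25, b = 0.80·1.2346 = 0.99.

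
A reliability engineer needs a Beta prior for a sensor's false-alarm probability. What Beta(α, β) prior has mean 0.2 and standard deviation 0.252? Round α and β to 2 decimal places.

First σ² = 0.063504. Setting α = μn, β = (1−μ)n with n = α+β,
μ(1−μ)/(n+1) = 0.063504 ⇒ n+1 = 0.16/0.063504 = 2.5195 ⇒ n = 1.5195.
Hence α = 0.2×1.5195 = 0.30, β = 0.8×1.5195 = 1.22.

α = 0.30, β = 1.22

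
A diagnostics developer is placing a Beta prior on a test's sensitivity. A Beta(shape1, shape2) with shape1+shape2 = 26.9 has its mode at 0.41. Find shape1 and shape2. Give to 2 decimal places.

shape1 = 11.21, shape2 = 15.69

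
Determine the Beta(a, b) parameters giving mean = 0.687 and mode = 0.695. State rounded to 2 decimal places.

a = 33.49, b = 15.26

Let s = a+b. Mean gives a = μs = 0.687s; mode gives (a−1)/(s−2) = 0.695.
Substituting: 0.687s − 1 = 0.695(s−2) = 0.695s − 1.390, so -0.008s = -0.390 and s = 48.7500.
Then a = 0.687×48.7500 = 33.49 and b = s−a = 15.26.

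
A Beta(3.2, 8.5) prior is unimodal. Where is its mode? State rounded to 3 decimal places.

The density x^(α−1)(1−x)^(β−1) is maximised at (α−1)/(α+β−2) = 2.2/9.7 = 0.227.

0.227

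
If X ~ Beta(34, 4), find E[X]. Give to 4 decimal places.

0.8947

E[X] = α/(α+β) = 34/38 = 0.8947.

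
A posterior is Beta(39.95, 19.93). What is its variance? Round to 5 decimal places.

0.00365

μ = 39.95/59.88 = 0.667168; Var = μ(1−μ)/(α+β+1) = 0.2220550/60.88 = 0.00365.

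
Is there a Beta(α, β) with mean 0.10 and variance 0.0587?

Yes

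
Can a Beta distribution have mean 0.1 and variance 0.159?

No

A Beta with mean μ has variance μ(1−μ)/(α+β+1) < μ(1−μ).
Here μ(1−μ) = 0.1×0.9 = 0.09, and 0.159 ≥ 0.09.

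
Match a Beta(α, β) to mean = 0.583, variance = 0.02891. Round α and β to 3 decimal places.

α = 4.320, β = 3.090

Write ν = α+β; then α = μν and Var = μ(1−μ)/(ν+1).
ν = μ(1−μ)/Var − 1 = 0.243111/0.02891 − 1 = 7.4092.
α = 0.583·7.4092 = 4.320, β = 0.417·7.4092 = 3.090.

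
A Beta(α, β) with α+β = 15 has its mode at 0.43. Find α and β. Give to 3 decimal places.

α = 6.590, β = 8.410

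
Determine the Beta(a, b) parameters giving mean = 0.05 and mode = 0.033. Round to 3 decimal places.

With s = a+b: μ = a/s and mode = (a−1)/(s−2). Eliminating a = μs,
μs − 1 = m(s−2) ⇒ s(μ−m) = 1−2m ⇒ s = 0.934/0.017 = 54.9412.
So a = μs = 2.747, b = (1−μ)s = 52.194.

a = 2.747, b = 52.194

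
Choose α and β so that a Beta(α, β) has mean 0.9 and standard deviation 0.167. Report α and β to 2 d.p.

σ² = 0.167² = 0.027889.
With s = α+β, Var = μ(1−μ)/(s+1), so s+1 = (0.9×0.1)/0.027889 = 3.2271 and s = 2.2271.
α = μs = 2.00, β = (1−μ)s = 0.22.

α = 2.00, β = 0.22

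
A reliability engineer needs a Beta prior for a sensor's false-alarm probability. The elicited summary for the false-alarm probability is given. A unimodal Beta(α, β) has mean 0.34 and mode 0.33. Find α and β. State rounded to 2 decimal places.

α = 11.56, β = 22.44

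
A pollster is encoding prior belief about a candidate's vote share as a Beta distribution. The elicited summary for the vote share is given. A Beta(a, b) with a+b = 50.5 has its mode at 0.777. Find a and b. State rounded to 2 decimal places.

Since the density peak of Beta(a,b) is at (a−1)/(a+b−2),
a = 1 + 0.777(50.5−2) = 38.68 and b = 50.5 − 38.68 = 11.82.

a = 38.68, b = 11.82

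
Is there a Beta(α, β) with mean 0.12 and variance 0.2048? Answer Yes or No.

No

For any Beta, Var(X) < E[X]·(1−E[X]).
Here μ(1−μ) = 0.12×0.88 = 0.1056, and 0.2048 ≥ 0.1056.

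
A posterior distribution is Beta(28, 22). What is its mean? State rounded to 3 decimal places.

E[X] = α/(α+β) = 28/50 = 0.560.

0.560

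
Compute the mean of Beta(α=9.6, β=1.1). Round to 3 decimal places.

The Beta mean is α/(α+β) = 9.6/(9.6+1.1) = 0.897.

0.897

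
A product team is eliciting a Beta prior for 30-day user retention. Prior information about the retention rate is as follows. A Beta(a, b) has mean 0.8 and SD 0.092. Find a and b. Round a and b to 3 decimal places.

Variance = 0.092² = 0.008464. The moment-matching identity a+b = μ(1−μ)/Var − 1 gives
a+b = 0.16/0.008464 − 1 = 17.9036, so a = μ·17.9036 = 14.323 and b = (1−μ)·17.9036 = 3.581.

a = 14.323, b = 3.581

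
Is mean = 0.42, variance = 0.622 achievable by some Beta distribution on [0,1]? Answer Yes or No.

No

A Beta with mean μ has variance μ(1−μ)/(α+β+1) < μ(1−μ).
Here μ(1−μ) = 0.42×0.58 = 0.2436, and 0.622 ≥ 0.2436.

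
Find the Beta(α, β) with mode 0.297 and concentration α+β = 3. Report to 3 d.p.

α = 1.297, β = 1.703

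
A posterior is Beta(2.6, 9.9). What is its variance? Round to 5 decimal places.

0.01220

α+β = 12.5 and αβ = 25.74, so Var = αβ/[(α+β)²(α+β+1)] = 25.74/2109.375 = 0.01220.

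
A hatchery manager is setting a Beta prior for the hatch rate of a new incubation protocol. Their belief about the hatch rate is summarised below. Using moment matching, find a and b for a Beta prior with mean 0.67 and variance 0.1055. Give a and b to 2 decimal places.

a = 0.73, b = 0.36

Let s = a+b. The Beta variance is μ(1−μ)/(s+1).
So s+1 = μ(1−μ)/σ² = (0.67×0.33)/0.1055 = 0.2211/0.1055 = 2.0957, giving s = 1.0957.
Then a = μs = 0.67×1.0957 = 0.73 and b = (1−μ)s = 0.33×1.0957 = 0.36.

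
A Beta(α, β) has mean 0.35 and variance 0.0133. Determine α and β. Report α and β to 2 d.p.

α = 5.64, β = 10.47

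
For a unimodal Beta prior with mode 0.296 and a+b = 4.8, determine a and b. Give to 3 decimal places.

Mode = (a−1)/(κ−2) with κ = a+b, so a−1 = 0.296·2.8 = 0.829.
a = 1.829; b = κ − a = 2.971.

a = 1.829, b = 2.971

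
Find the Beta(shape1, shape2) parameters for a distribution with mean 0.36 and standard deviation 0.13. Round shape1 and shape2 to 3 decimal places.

σ² = 0.13² = 0.0169.
With s = shape1+shape2, Var = μ(1−μ)/(s+1), so s+1 = (0.36×0.64)/0.0169 = 13.6331 and s = 12.6331.
shape1 = μs = 4.548, shape2 = (1−μ)s = 8.085.

shape1 = 4.548, shape2 = 8.085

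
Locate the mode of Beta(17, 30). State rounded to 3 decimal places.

With α,β > 1, mode = (α−1)/(α+β−2) = 16/45 = 0.356.

0.356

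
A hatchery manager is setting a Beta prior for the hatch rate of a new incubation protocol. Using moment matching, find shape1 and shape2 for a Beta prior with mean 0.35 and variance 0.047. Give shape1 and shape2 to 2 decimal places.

By moment matching, shape1+shape2 = μ(1−μ)/σ² − 1 = (0.35·0.65)/0.047 − 1 = 4.8404 − 1 = 3.8404.
Since shape1/(shape1+shape2) = μ, shape1 = 0.35·3.8404 = 1.34 and shape2 = 0.65·3.8404 = 2.50.

shape1 = 1.34, shape2 = 2.50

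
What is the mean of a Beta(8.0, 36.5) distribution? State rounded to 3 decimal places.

E[X] = α/(α+β) = 8.0/44.5 = 0.180.

0.180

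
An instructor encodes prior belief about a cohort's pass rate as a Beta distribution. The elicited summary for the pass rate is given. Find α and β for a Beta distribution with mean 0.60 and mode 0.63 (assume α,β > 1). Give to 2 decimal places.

With s = α+β: μ = α/s and mode = (α−1)/(s−2). Eliminating α = μs,
μs − 1 = m(s−2) ⇒ s(μ−m) = 1−2m ⇒ s = -0.26/-0.03 = 8.6667.
So α = μs = 5.20, β = (1−μ)s = 3.47.

α = 5.20, β = 3.47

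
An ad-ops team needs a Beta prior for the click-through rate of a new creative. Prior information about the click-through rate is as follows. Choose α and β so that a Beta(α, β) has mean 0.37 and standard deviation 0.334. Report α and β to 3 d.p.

α = 0.403, β = 0.686

σ² = 0.334² = 0.111556.
With s = α+β, Var = μ(1−μ)/(s+1), so s+1 = (0.37×0.63)/0.111556 = 2.0895 and s = 1.0895.
α = μs = 0.403, β = (1−μ)s = 0.686.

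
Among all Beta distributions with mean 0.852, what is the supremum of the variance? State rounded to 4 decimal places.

0.1261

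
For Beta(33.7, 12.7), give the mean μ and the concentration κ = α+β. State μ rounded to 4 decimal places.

μ = 0.7263, κ = 46.4

κ = α+β = 33.7+12.7 = 46.4; μ = α/κ = 33.7/46.4 = 0.7263.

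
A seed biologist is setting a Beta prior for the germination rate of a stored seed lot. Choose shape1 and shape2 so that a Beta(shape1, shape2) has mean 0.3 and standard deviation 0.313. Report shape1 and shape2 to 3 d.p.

shape1 = 0.343, shape2 = 0.800

First σ² = 0.097969. Setting shape1 = μn, shape2 = (1−μ)n with n = shape1+shape2,
μ(1−μ)/(n+1) = 0.097969 ⇒ n+1 = 0.21/0.097969 = 2.1435 ⇒ n = 1.1435.
Hence shape1 = 0.3×1.1435 = 0.343, shape2 = 0.7×1.1435 = 0.800.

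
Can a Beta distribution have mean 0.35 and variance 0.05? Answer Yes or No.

For any Beta, Var(X) < E[X]·(1−E[X]).
Here μ(1−μ) = 0.35×0.65 = 0.2275, and 0.05 < 0.2275.

Yes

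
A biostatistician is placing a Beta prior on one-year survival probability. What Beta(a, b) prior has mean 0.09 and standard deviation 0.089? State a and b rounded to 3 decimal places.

a = 0.841, b = 8.499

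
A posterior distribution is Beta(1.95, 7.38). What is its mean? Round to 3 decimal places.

0.209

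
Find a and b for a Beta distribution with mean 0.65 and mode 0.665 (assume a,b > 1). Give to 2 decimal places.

a = 14.30, b = 7.70

Let s = a+b. Mean gives a = μs = 0.65s; mode gives (a−1)/(s−2) = 0.665.
Substituting: 0.65s − 1 = 0.665(s−2) = 0.665s − 1.330, so -0.015s = -0.330 and s = 22.0000.
Then a = 0.65×22.0000 = 14.30 and b = s−a = 7.70.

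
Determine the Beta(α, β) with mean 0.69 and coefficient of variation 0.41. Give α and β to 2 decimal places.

Var = (CV·μ)² = (0.41×0.69)² = 0.080032.
α+β = μ(1−μ)/Var − 1 = 0.2139/0.080032 − 1 = 1.6727.
Thus α = 0.69·1.6727 = 1.15 and β = 0.31·1.6727 = 0.52.

α = 1.15, β = 0.52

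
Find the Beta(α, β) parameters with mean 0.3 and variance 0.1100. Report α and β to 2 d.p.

α = 0.27, β = 0.64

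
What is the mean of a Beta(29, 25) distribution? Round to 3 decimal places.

E[X] = α/(α+β) = 29/54 = 0.537.

0.537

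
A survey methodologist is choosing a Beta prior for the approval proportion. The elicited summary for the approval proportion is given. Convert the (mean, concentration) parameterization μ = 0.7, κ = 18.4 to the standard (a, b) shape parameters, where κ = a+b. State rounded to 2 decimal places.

a = 12.88, b = 5.52

Split κ in proportion μ : (1−μ): a = 0.7·18.4 = 12.88, b = 18.4 − 12.88 = 5.52.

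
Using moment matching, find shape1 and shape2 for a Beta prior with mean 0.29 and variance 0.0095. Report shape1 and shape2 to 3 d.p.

By moment matching, shape1+shape2 = μ(1−μ)/σ² − 1 = (0.29·0.71)/0.0095 − 1 = 21.6737 − 1 = 20.6737.
Since shape1/(shape1+shape2) = μ, shape1 = 0.29·20.6737 = 5.995 and shape2 = 0.71·20.6737 = 14.678.

shape1 = 5.995, shape2 = 14.678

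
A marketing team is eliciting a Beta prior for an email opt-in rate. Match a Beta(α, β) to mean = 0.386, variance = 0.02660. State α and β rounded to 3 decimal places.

Let s = α+β. The Beta variance is μ(1−μ)/(s+1).
So s+1 = μ(1−μ)/σ² = (0.386×0.614)/0.02660 = 0.237004/0.02660 = 8.9099, giving s = 7.9099.
Then α = μs = 0.386×7.9099 = 3.053 and β = (1−μ)s = 0.614×7.9099 = 4.857.

α = 3.053, β = 4.857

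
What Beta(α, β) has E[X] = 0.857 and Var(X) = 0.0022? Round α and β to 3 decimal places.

Let s = α+β. The Beta variance is μ(1−μ)/(s+1).
So s+1 = μ(1−μ)/σ² = (0.857×0.143)/0.0022 = 0.122551/0.0022 = 55.7050, giving s = 54.7050.
Then α = μs = 0.857×54.7050 = 46.882 and β = (1−μ)s = 0.143×54.7050 = 7.823.

α = 46.882, β = 7.823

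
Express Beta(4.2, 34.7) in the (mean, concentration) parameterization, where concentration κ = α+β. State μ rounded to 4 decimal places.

μ = 0.1080, κ = 38.9

κ = α+β = 4.2+34.7 = 38.9; μ = α/κ = 4.2/38.9 = 0.1080.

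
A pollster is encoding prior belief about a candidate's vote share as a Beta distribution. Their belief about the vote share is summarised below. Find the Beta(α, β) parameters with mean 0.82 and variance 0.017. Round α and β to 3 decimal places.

Let s = α+β. The Beta variance is μ(1−μ)/(s+1).
So s+1 = μ(1−μ)/σ² = (0.82×0.18)/0.017 = 0.1476/0.017 = 8.6824, giving s = 7.6824.
Then α = μs = 0.82×7.6824 = 6.300 and β = (1−μ)s = 0.18×7.6824 = 1.383.

α = 6.300, β = 1.383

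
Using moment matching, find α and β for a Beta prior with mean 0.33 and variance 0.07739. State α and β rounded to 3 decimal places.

α = 0.613, β = 1.244

Write ν = α+β; then α = μν and Var = μ(1−μ)/(ν+1).
ν = μ(1−μ)/Var − 1 = 0.2211/0.07739 − 1 = 1.8570.
α = 0.33·1.8570 = 0.613, β = 0.67·1.8570 = 1.244.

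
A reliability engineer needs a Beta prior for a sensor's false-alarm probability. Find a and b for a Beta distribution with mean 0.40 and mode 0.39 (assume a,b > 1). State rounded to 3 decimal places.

a = 8.800, b = 13.200

With s = a+b: μ = a/s and mode = (a−1)/(s−2). Eliminating a = μs,
μs − 1 = m(s−2) ⇒ s(μ−m) = 1−2m ⇒ s = 0.22/0.01 = 22.0000.
So a = μs = 8.800, b = (1−μ)s = 13.200.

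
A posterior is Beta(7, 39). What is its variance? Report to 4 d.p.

μ = 7/46 = 0.152174; Var = μ(1−μ)/(α+β+1) = 0.1290170/47 = 0.0027.

0.0027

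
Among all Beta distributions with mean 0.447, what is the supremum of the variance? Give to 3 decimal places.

Var = μ(1−μ)/(α+β+1), which approaches μ(1−μ) as α+β → 0.
So the supremum is μ(1−μ) = 0.447×0.553 = 0.247.

0.247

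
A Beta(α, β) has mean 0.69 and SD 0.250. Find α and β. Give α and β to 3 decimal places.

σ² = 0.250² = 0.062500.
With s = α+β, Var = μ(1−μ)/(s+1), so s+1 = (0.69×0.31)/0.062500 = 3.4224 and s = 2.4224.
α = μs = 1.671, β = (1−μ)s = 0.751.

α = 1.671, β = 0.751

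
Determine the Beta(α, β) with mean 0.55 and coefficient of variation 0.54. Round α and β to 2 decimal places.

Var = (CV·μ)² = (0.54×0.55)² = 0.088209.
α+β = μ(1−μ)/Var − 1 = 0.2475/0.088209 − 1 = 1.8058.
Thus α = 0.55·1.8058 = 0.99 and β = 0.45·1.8058 = 0.81.

α = 0.99, β = 0.81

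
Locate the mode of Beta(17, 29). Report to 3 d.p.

With α,β > 1, mode = (α−1)/(α+β−2) = 16/44 = 0.364.

0.364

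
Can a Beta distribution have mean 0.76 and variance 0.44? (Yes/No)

For any Beta, Var(X) < E[X]·(1−E[X]).
Here μ(1−μ) = 0.76×0.24 = 0.1824, and 0.44 ≥ 0.1824.

No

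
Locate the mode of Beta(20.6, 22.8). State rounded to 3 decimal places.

The density x^(α−1)(1−x)^(β−1) is maximised at (α−1)/(α+β−2) = 19.6/41.4 = 0.473.

0.473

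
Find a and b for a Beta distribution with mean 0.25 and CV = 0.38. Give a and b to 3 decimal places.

a = 4.944, b = 14.832

Var = (CV·μ)² = (0.38×0.25)² = 0.009025.
a+b = μ(1−μ)/Var − 1 = 0.1875/0.009025 − 1 = 19.7756.
Thus a = 0.25·19.7756 = 4.944 and b = 0.75·19.7756 = 14.832.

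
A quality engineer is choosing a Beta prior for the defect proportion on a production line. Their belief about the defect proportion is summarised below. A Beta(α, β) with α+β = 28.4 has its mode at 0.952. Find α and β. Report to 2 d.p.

For α,β>1 the mode is (α−1)/(α+β−2), so α = mode·(κ−2)+1 = 0.952×26.4+1 = 26.13.
And β = (1−mode)·(κ−2)+1 = 0.048×26.4+1 = 2.27.

α = 26.13, β = 2.27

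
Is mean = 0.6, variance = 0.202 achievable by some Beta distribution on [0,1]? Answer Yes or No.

Yes

A Beta with mean μ has variance μ(1−μ)/(α+β+1) < μ(1−μ).
Here μ(1−μ) = 0.6×0.4 = 0.24, and 0.202 < 0.24.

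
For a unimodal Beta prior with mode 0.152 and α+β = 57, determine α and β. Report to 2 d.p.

Mode = (α−1)/(κ−2) with κ = α+β, so α−1 = 0.152·55 = 8.36.
α = 9.36; β = κ − α = 47.64.

α = 9.36, β = 47.64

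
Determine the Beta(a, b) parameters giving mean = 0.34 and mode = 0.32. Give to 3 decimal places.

a = 6.120, b = 11.880

With s = a+b: μ = a/s and mode = (a−1)/(s−2). Eliminating a = μs,
μs − 1 = m(s−2) ⇒ s(μ−m) = 1−2m ⇒ s = 0.36/0.02 = 18.0000.
So a = μs = 6.120, b = (1−μ)s = 11.880.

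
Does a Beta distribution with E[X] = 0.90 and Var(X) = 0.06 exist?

A Beta with mean μ has variance μ(1−μ)/(α+β+1) < μ(1−μ).
Here μ(1−μ) = 0.90×0.10 = 0.0900, and 0.06 < 0.0900.

Yes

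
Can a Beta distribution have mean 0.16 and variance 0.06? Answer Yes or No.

For any Beta, Var(X) < E[X]·(1−E[X]).
Here μ(1−μ) = 0.16×0.84 = 0.1344, and 0.06 < 0.1344.

Yes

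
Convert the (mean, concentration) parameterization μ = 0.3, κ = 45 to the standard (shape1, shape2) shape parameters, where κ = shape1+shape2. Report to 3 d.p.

shape1 = 13.500, shape2 = 31.500

shape1 = μκ = 0.3×45 = 13.500 and shape2 = (1−μ)κ = 0.7×45 = 31.500.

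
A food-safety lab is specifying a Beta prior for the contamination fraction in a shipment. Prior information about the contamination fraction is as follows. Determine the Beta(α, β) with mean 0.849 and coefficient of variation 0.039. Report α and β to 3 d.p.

α = 98.428, β = 17.506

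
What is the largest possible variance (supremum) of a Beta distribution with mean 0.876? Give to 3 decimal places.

0.109

For fixed mean μ the Beta variance is μ(1−μ)/(α+β+1), increasing as α+β decreases.
Its least upper bound (not attained) is μ(1−μ) = 0.876·0.124 = 0.109.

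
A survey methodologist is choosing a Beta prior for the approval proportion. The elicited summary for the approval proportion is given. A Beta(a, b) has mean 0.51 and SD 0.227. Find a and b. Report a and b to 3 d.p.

a = 1.963, b = 1.886

Variance = 0.227² = 0.051529. The moment-matching identity a+b = μ(1−μ)/Var − 1 gives
a+b = 0.2499/0.051529 − 1 = 3.8497, so a = μ·3.8497 = 1.963 and b = (1−μ)·3.8497 = 1.886.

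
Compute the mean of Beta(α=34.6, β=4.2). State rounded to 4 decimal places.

E[X] = α/(α+β) = 34.6/38.8 = 0.8918.

0.8918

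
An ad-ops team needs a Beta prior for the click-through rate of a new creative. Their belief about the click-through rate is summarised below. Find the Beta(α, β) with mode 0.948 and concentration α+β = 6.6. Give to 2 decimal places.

Since the density peak of Beta(α,β) is at (α−1)/(α+β−2),
α = 1 + 0.948(6.6−2) = 5.36 and β = 6.6 − 5.36 = 1.24.

α = 5.36, β = 1.24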